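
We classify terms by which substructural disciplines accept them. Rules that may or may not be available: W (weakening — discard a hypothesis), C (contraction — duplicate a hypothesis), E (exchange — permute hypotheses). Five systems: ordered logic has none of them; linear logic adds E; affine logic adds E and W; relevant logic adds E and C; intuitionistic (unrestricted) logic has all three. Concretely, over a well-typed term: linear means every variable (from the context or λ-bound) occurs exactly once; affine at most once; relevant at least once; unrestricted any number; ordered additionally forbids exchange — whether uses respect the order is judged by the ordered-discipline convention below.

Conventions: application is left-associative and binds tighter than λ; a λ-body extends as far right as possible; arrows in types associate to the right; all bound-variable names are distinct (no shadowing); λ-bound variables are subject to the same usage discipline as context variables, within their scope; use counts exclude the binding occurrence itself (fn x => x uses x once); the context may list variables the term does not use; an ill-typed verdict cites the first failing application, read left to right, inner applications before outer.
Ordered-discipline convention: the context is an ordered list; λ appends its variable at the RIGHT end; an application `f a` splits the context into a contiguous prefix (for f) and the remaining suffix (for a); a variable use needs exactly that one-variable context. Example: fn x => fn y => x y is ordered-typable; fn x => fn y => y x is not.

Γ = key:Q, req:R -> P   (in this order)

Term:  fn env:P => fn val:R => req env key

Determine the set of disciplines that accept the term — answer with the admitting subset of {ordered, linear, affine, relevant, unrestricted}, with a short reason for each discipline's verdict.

admitted in: none
counts: key ×1, req ×1, env (λ-bound) ×1, val (λ-bound) ×0
order of uses: req, env, key
typing: ill-typed: argument of type P where R is required
ordered ✗ (not simply typable)
linear ✗ (fails simple typing)
affine ✗ (a type mismatch blocks all five)
relevant ✗ (the type mismatch rejects it)
unrestricted ✗ (not simply typable)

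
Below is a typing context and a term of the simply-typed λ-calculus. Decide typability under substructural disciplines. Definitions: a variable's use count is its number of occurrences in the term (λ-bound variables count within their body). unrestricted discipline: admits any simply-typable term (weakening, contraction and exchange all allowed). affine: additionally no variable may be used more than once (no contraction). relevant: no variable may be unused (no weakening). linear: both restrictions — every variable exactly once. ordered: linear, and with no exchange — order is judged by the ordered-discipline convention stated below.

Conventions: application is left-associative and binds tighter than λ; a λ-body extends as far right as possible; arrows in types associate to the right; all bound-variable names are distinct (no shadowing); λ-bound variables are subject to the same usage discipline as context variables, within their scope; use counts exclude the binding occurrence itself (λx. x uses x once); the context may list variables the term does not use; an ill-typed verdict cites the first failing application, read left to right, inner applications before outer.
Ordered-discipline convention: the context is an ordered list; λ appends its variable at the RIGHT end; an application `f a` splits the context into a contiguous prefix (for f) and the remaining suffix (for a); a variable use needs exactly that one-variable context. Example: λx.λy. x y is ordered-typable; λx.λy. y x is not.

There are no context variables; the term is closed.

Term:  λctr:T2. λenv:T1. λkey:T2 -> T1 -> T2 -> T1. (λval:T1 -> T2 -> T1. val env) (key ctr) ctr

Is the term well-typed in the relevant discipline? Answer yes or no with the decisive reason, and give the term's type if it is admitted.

yes — none of ctr, env, key, val goes unused; term : T2 -> T1 -> (T2 -> T1 -> T2 -> T1) -> T1
use counts: ctr (λ-bound): 2×, env (λ-bound): 1×, key (λ-bound): 1×, val (λ-bound): 1×
use order (left to right): val, env, key, ctr, ctr
typing: well-typed at T2 -> T1 -> (T2 -> T1 -> T2 -> T1) -> T1
per-discipline verdicts: ordered ✗ | linear ✗ | affine ✗ | relevant ✓ | unrestricted ✓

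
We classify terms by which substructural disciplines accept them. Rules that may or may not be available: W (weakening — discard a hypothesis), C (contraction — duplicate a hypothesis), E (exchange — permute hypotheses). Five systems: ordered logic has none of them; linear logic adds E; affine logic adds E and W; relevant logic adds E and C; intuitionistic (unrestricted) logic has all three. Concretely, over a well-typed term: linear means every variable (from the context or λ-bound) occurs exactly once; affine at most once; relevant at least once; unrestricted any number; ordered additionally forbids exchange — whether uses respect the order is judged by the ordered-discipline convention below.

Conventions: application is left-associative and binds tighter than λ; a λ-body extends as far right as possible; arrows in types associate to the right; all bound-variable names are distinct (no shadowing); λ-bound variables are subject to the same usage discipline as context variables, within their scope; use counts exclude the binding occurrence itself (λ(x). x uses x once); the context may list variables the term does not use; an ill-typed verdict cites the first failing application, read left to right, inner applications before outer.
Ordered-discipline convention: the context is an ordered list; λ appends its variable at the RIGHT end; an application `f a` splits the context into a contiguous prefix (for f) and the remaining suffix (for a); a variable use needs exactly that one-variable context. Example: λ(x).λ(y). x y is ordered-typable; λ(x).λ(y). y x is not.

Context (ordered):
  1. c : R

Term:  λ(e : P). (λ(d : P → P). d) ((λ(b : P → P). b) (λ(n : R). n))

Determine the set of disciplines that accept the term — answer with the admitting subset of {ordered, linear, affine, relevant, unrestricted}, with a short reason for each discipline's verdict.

admitted by: none
counts: c: 0×; e [bound]: 0×; d [bound]: 1×; b [bound]: 1×; n [bound]: 1×
uses in reading order: d, b, n
typing: ill-typed: an application expects P → P but receives R → R
ordered ✗ (a type mismatch blocks all five)
linear ✗ (the type mismatch rejects it)
affine ✗ (not simply typable)
relevant ✗ (fails simple typing)
unrestricted ✗ (a type mismatch blocks all five)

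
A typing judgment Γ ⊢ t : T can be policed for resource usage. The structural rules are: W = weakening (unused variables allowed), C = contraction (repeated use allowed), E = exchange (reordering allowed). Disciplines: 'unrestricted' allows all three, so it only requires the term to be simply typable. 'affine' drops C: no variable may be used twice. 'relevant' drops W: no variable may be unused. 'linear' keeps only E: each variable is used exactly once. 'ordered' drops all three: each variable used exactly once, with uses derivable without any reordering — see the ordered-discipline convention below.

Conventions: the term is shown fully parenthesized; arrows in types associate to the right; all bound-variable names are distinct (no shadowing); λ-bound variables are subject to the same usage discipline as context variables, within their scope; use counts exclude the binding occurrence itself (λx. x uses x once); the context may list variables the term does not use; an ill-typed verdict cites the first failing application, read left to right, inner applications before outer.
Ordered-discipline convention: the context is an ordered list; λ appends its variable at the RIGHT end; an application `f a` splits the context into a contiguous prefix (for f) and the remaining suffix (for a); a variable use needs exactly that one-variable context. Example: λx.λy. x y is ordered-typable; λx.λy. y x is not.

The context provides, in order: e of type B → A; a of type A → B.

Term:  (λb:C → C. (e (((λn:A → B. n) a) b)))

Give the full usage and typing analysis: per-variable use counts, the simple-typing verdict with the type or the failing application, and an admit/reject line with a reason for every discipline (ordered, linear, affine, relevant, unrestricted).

use counts: e ×1, a ×1, b (λ-bound) ×1, n (λ-bound) ×1
use order (left to right): e, n, a, b
typing: ill-typed: an argument C → C mismatches the expected A
ordered: ✗ — not simply typable
linear: ✗ — fails simple typing
affine: ✗ — a type mismatch blocks all five
relevant: ✗ — the type mismatch rejects it
unrestricted: ✗ — not simply typable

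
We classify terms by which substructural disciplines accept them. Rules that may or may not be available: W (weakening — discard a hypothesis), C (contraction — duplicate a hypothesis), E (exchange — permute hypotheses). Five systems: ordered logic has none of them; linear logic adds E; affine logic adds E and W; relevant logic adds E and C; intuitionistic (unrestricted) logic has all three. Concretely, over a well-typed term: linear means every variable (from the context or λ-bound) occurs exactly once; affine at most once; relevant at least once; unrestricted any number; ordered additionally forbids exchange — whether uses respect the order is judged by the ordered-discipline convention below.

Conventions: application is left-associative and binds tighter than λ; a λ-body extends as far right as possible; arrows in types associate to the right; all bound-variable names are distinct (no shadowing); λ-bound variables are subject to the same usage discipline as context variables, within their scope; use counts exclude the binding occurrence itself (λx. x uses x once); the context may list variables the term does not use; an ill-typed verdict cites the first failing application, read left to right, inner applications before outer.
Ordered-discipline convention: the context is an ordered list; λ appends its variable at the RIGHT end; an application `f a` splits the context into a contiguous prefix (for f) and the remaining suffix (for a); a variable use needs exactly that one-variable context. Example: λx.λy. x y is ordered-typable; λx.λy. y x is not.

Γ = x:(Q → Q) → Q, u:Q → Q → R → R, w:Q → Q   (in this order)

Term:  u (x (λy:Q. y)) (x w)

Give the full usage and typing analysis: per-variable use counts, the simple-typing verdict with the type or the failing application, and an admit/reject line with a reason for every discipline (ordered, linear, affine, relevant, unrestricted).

counts: x ×2, u ×1, w ×1, y (λ-bound) ×1
uses in reading order: u, x, y, x, w
typing: well-typed at R → R
ordered ✗ (needs contraction — x ×2)
linear ✗ (needs contraction — x ×2)
affine ✗ (needs contraction — x ×2)
relevant ✓ (at least one use each (x, u, w, y))
unrestricted ✓ (typability at R → R is all that's needed)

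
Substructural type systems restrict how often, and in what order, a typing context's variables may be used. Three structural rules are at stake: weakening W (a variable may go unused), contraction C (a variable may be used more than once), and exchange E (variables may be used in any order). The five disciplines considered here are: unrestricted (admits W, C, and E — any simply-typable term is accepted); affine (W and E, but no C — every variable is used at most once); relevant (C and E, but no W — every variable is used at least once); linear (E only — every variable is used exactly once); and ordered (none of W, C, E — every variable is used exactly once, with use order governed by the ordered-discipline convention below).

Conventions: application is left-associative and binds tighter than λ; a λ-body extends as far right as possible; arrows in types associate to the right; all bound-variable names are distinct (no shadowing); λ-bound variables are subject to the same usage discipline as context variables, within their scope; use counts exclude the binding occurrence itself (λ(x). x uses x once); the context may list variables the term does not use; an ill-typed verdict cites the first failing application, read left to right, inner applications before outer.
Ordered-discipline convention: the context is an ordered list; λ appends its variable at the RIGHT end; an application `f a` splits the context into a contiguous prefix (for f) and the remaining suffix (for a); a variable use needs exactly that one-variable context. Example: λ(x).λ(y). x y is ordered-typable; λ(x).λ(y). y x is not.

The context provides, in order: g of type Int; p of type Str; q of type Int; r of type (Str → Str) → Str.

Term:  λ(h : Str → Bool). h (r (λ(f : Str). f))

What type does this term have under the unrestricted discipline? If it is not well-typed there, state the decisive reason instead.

term : (Str → Bool) → Bool
usage: g ×0, p ×0, q ×0, r ×1, h (bound) ×1, f (bound) ×1
use order (left to right): h, r, f
typing: well-typed — term : (Str → Bool) → Bool
summary: ordered ✗ | linear ✗ | affine ✓ | relevant ✗ | unrestricted ✓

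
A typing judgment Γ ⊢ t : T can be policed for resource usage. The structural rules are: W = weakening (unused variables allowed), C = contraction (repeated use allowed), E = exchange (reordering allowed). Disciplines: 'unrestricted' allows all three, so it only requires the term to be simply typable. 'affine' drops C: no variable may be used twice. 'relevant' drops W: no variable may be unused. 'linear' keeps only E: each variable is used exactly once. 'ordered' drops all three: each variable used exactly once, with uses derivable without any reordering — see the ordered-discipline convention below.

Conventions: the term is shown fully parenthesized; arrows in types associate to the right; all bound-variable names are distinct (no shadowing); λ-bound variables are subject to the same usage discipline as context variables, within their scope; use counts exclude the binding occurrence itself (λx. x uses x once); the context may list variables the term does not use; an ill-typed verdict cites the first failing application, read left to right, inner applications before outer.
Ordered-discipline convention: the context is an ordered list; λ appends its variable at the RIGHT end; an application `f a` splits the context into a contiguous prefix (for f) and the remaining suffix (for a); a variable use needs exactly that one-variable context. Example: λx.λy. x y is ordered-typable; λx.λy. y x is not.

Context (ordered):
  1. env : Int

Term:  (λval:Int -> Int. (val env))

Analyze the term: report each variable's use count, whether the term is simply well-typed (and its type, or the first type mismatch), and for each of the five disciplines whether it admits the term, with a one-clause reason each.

variable uses: env ×1, val [bound] ×1
use order (left to right): val, env
typing: the term checks, with type (Int -> Int) -> Int
ordered ✗ (needs exchange: uses follow val, env)
linear ✓ (each of env, val used exactly once)
affine ✓ (no duplicate uses among env, val)
relevant ✓ (every one of env, val appears)
unrestricted ✓ (type-checks ((Int -> Int) -> Int) and nothing is barred)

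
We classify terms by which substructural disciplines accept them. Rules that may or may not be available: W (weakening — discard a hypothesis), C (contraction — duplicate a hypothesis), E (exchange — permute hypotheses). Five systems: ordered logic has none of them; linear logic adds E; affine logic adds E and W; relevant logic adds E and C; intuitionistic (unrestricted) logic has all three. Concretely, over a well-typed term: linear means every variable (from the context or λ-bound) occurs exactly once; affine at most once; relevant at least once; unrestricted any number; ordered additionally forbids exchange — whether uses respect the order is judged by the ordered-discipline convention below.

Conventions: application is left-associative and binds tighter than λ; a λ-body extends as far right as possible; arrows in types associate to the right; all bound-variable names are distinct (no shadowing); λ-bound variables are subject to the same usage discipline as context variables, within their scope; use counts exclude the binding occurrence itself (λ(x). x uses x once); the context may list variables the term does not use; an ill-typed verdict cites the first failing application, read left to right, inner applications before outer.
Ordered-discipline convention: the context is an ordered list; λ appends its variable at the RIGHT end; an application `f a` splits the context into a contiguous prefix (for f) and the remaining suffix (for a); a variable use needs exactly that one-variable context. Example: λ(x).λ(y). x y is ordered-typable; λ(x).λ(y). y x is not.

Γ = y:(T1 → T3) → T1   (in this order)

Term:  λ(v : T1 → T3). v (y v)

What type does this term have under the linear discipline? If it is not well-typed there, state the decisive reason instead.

not well-typed under linear — uses contraction: v ×2
counts: y=1, v (bound)=2
left-to-right use order: v, y, v
typing: well-typed at (T1 → T3) → T3
summary: ordered ✗; linear ✗; affine ✗; relevant ✓; unrestricted ✓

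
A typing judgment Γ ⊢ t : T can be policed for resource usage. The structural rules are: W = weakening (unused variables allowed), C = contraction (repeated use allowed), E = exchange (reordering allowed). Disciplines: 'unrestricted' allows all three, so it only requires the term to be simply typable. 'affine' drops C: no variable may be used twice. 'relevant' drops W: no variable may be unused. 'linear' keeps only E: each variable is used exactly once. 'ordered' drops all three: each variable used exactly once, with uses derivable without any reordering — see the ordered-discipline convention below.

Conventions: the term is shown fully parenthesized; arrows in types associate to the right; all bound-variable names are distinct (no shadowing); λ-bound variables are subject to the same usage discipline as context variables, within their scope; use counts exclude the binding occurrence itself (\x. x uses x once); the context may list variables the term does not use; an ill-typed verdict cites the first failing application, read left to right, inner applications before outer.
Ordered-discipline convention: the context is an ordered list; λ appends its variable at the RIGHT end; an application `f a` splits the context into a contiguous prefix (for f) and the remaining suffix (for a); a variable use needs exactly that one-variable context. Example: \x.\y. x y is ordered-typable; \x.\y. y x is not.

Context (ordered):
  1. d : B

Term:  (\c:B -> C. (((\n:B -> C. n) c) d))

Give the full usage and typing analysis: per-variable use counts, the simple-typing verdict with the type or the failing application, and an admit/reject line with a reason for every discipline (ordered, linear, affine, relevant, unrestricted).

variable uses: d ×1, c (bound) ×1, n (bound) ×1
uses in reading order: n, c, d
typing: well-typed at (B -> C) -> C
ordered ✗ (no contiguous prefix/suffix split fits n, c, d)
linear ✓ (exactly-once usage across d, c, n)
affine ✓ (d, c, n: no repeats, contraction unneeded)
relevant ✓ (at least one use each (d, c, n))
unrestricted ✓ (simply typable at (B -> C) -> C; W, C, E all held)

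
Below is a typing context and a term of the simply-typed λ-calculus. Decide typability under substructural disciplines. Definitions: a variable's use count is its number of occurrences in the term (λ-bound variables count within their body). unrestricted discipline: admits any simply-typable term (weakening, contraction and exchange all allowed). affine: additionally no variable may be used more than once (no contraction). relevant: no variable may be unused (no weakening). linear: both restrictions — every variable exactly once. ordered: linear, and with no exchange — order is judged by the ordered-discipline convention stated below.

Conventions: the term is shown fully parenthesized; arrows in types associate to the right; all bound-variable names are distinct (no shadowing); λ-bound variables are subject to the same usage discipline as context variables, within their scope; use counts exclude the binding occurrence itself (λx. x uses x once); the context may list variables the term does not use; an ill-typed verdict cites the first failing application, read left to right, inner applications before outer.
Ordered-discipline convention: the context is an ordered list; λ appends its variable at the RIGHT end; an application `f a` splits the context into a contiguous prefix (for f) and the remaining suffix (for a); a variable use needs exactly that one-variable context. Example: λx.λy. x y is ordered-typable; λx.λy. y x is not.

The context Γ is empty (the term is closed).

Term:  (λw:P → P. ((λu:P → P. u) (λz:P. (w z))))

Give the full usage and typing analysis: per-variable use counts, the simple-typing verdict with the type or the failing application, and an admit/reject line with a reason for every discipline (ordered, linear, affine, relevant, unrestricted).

usage: w [bound]: 1, u [bound]: 1, z [bound]: 1
left-to-right use order: u, w, z
typing: well-typed at (P → P) → P → P
ordered: ✓, w, u, z: once each, no exchange needed
linear: ✓, exactly-once usage across w, u, z
affine: ✓, w, u, z: no repeats, contraction unneeded
relevant: ✓, at least one use each (w, u, z)
unrestricted: ✓, type-checks ((P → P) → P → P) and nothing is barred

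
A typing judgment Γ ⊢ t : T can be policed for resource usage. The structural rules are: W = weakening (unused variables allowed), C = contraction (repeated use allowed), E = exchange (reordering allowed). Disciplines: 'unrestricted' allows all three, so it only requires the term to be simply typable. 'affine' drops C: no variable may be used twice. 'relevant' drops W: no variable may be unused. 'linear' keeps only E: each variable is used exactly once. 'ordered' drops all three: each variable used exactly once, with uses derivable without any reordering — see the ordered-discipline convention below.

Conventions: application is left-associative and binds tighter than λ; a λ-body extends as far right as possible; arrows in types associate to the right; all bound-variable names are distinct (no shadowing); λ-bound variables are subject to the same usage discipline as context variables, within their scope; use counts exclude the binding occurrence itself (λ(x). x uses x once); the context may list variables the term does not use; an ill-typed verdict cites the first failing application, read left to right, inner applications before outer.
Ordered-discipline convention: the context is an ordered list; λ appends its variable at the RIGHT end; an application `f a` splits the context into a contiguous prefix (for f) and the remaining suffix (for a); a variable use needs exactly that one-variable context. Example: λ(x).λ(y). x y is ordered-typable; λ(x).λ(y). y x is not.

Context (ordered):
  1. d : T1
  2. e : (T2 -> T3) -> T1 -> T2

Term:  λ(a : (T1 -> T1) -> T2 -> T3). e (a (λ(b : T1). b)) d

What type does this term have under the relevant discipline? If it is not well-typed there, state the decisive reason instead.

term : ((T1 -> T1) -> T2 -> T3) -> T2
usage: d ×1, e ×1, a [bound] ×1, b [bound] ×1
left-to-right use order: e, a, b, d
typing: ✓ — ((T1 -> T1) -> T2 -> T3) -> T2
all disciplines: ordered ✗ · linear ✓ · affine ✓ · relevant ✓ · unrestricted ✓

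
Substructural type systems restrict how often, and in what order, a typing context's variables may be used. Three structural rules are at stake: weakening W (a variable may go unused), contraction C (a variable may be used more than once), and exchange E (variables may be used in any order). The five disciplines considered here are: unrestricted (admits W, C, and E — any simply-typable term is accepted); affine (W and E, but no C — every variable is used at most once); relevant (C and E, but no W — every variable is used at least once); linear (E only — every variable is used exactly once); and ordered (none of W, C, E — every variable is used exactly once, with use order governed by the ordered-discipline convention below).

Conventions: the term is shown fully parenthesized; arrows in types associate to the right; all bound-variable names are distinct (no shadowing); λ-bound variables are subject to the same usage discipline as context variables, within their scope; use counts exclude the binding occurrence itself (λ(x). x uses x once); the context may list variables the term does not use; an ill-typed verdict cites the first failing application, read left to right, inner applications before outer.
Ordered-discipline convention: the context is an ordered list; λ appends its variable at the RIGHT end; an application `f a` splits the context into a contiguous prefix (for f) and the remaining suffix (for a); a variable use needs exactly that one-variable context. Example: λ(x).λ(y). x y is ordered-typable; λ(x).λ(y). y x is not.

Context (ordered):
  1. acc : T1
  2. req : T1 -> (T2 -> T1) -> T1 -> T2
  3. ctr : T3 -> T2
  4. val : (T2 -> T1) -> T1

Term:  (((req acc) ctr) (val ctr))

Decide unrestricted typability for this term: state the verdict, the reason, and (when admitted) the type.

no — not simply typable
counts: acc=1, req=1, ctr=2, val=1
order of uses: req, acc, ctr, val, ctr
typing: ill-typed: an argument T3 -> T2 mismatches the expected T2 -> T1
summary: ordered ✗; linear ✗; affine ✗; relevant ✗; unrestricted ✗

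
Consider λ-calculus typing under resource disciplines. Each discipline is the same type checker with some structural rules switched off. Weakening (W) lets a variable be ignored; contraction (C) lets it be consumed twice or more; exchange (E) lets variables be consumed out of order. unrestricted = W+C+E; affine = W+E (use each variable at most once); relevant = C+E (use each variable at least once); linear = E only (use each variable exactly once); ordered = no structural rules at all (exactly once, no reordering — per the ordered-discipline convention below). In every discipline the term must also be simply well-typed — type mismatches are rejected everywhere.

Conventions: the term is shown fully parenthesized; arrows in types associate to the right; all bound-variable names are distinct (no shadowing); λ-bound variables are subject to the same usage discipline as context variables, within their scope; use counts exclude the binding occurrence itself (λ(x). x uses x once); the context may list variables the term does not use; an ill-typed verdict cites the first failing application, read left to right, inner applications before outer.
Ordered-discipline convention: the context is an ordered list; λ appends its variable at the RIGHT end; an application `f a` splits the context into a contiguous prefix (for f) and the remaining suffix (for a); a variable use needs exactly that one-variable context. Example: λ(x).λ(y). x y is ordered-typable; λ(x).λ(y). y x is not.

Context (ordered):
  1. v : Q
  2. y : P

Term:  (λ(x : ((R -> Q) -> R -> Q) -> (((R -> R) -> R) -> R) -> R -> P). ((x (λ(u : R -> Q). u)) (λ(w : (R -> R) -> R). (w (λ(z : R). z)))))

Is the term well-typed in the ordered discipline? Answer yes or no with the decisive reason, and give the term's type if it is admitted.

no — unused: v, y — weakening required
variable uses: v: 0, y: 0, x [bound]: 1, u [bound]: 1, w [bound]: 1, z [bound]: 1
left-to-right use order: x, u, w, z
typing: well-typed — term : (((R -> Q) -> R -> Q) -> (((R -> R) -> R) -> R) -> R -> P) -> R -> P
per-discipline verdicts: ordered ✗; linear ✗; affine ✓; relevant ✗; unrestricted ✓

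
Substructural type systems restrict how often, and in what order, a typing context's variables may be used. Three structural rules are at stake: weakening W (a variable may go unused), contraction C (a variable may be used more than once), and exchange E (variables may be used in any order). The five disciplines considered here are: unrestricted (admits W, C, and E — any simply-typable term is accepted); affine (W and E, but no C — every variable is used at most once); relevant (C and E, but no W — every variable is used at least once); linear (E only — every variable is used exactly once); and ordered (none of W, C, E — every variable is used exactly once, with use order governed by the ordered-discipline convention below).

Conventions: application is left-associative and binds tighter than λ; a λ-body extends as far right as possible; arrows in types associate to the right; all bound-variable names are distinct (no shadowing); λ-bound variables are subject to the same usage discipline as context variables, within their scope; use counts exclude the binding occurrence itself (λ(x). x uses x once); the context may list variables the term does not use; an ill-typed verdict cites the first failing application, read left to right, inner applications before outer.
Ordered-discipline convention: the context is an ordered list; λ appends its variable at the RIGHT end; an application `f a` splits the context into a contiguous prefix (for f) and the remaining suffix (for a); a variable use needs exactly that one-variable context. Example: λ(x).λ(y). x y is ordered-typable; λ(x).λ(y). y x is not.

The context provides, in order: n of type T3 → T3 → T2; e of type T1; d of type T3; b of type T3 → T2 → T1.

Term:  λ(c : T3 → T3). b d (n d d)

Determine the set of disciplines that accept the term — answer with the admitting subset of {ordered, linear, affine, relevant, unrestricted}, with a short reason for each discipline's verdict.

admitted in: unrestricted
usage: n ×1; e ×0; d ×3; b ×1; c (bound) ×0
uses in reading order: b, d, n, d, d
typing: the term checks, with type (T3 → T3) → T1
ordered ✗ (d ×3 used more than once (contraction); e, c never used (weakening))
linear ✗ (d ×3 used more than once (contraction); e, c never used (weakening))
affine ✗ (d ×3 used more than once (contraction))
relevant ✗ (e, c never used (weakening))
unrestricted ✓ (simply typable at (T3 → T3) → T1; W, C, E all held)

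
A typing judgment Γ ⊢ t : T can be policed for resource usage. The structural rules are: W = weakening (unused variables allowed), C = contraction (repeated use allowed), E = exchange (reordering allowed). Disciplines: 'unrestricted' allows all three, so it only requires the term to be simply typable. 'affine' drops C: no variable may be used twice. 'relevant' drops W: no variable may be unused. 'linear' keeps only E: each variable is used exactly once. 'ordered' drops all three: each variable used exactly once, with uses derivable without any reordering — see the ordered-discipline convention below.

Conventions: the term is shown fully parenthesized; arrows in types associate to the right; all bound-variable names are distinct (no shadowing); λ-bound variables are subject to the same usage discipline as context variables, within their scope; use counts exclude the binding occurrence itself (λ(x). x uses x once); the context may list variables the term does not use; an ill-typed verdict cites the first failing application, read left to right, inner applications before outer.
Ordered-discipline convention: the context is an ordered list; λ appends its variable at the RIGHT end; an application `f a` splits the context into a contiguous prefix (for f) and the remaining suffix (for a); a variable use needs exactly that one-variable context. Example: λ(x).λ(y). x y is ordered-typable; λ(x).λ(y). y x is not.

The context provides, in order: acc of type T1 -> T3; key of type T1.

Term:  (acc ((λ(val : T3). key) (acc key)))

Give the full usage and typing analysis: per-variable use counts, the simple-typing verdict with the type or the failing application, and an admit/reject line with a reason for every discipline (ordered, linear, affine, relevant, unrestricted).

counts: acc: 2; key: 2; val (bound): 0
use order (left to right): acc, key, acc, key
typing: the term checks, with type T3
ordered ✗ (uses contraction: acc ×2, key ×2; val left unused)
linear ✗ (uses contraction: acc ×2, key ×2; val left unused)
affine ✗ (uses contraction: acc ×2, key ×2)
relevant ✗ (val left unused)
unrestricted ✓ (simply typable at T3; W, C, E all held)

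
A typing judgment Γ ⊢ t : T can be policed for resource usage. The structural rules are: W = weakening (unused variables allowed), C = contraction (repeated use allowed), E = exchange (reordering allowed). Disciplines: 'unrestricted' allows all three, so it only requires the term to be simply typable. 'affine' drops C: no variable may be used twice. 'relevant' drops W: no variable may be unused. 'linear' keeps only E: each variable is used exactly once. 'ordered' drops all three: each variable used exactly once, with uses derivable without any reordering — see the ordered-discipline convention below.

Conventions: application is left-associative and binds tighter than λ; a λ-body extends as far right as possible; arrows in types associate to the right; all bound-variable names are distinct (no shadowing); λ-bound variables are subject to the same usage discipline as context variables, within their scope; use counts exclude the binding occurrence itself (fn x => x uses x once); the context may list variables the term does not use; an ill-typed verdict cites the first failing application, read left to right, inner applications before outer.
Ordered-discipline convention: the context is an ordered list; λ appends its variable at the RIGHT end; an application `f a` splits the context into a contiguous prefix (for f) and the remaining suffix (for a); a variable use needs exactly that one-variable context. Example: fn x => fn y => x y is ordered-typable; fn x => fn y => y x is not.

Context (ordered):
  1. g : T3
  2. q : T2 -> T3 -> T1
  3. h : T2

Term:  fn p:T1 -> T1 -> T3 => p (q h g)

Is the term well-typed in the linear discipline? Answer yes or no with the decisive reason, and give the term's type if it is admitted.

yes — single use per variable (g, q, h, p); term : (T1 -> T1 -> T3) -> T1 -> T3
use counts: g: 1; q: 1; h: 1; p (bound): 1
use order (left to right): p, q, h, g
typing: ✓ — (T1 -> T1 -> T3) -> T1 -> T3
summary: ordered ✗ | linear ✓ | affine ✓ | relevant ✓ | unrestricted ✓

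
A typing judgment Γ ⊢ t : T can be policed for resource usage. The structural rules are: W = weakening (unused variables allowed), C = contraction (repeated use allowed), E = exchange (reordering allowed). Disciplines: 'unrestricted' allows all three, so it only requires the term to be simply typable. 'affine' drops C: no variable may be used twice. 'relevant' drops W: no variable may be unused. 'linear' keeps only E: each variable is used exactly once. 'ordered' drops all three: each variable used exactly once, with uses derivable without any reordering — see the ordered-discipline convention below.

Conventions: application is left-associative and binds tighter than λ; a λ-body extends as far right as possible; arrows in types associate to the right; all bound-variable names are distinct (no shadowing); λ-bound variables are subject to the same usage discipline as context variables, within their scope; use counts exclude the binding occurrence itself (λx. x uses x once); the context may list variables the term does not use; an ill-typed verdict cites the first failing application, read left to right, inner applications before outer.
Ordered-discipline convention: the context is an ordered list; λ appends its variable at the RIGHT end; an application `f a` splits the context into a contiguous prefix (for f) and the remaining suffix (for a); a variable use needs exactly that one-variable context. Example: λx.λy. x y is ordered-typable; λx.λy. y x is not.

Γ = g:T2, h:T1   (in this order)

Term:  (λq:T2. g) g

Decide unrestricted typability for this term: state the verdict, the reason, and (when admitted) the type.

yes — type-checks (T2) and nothing is barred; term : T2
use counts: g: 2; h: 0; q [bound]: 0
uses in reading order: g, g
typing: well-typed — term : T2
per-discipline verdicts: ordered ✗ | linear ✗ | affine ✗ | relevant ✗ | unrestricted ✓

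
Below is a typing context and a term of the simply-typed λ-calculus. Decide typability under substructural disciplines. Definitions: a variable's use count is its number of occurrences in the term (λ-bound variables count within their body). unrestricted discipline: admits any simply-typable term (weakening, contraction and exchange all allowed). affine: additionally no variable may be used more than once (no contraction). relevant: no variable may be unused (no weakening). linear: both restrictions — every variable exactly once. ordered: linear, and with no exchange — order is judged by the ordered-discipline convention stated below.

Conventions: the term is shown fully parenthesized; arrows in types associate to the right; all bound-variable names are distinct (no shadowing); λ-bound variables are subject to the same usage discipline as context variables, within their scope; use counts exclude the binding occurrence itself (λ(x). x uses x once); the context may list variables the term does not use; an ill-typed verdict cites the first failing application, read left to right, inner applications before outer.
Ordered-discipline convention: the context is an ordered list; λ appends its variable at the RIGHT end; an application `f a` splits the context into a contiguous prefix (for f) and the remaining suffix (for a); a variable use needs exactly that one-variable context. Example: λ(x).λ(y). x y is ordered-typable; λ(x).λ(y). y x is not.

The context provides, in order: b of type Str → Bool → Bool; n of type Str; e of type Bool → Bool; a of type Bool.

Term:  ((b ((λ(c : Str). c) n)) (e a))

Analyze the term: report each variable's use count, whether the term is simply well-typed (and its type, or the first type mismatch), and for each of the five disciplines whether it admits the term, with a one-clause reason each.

variable uses: b: 1×, n: 1×, e: 1×, a: 1×, c (λ-bound): 1×
uses in reading order: b, c, n, e, a
typing: ✓ — Bool
ordered ✓ (b, n, e, a, c once each; derivable with no W/C/E)
linear ✓ (b, n, e, a, c: one use apiece)
affine ✓ (none of b, n, e, a, c used more than once)
relevant ✓ (at least one use each (b, n, e, a, c))
unrestricted ✓ (simply typable at Bool; W, C, E all held)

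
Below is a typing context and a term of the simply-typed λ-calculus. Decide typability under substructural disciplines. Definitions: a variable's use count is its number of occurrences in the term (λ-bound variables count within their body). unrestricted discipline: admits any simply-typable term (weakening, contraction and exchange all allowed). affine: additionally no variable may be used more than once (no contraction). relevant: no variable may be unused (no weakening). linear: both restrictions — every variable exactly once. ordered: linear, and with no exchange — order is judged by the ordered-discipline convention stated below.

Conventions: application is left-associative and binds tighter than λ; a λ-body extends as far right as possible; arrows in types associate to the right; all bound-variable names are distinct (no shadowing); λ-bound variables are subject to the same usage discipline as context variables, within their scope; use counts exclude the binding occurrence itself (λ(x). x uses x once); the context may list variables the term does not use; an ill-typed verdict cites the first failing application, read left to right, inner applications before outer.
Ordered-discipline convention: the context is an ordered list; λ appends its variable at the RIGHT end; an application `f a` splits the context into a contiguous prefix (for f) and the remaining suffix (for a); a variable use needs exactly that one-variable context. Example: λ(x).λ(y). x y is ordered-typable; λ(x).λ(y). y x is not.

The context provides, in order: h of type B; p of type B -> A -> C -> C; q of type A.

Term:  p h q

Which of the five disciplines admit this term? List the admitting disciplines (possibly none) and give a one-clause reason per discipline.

admitted by: linear, affine, relevant, unrestricted
use counts: h ×1; p ×1; q ×1
use order (left to right): p, h, q
typing: ✓ — C -> C
ordered: ✗ — no ordered split (uses run p, h, q)
linear: ✓ — exactly-once usage across h, p, q
affine: ✓ — h, p, q: no repeats, contraction unneeded
relevant: ✓ — at least one use each (h, p, q)
unrestricted: ✓ — typability at C -> C is all that's needed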